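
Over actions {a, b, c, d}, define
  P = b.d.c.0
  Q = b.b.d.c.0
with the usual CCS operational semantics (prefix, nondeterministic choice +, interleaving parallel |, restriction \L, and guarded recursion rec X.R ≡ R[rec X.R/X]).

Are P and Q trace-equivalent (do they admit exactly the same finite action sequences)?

Reachable graph of P (4 states):
  u0 = b.d.c.0 | ··b··> u1
  u1 = d.c.0 | ··d··> u2
  u2 = c.0 | ··c··> u3
  u3 = 0 | ∅
Reachable graph of Q (5 states):
  v0 = b.b.d.c.0 | ··b··> v1
  v1 = b.d.c.0 | ··b··> v2
  v2 = d.c.0 | ··d··> v3
  v3 = c.0 | ··c··> v4
  v4 = 0 | ∅
Run σ = ⟨bd⟩ on P: start {u0}
  after b @ step 1: {u1}
  after d @ step 2: {u2}
  P completes σ.
Run σ = ⟨bd⟩ on Q: start {v0}
  after b @ step 1: {v1}
  after d @ step 2: no successor for Q

NO — witness ⟨bd⟩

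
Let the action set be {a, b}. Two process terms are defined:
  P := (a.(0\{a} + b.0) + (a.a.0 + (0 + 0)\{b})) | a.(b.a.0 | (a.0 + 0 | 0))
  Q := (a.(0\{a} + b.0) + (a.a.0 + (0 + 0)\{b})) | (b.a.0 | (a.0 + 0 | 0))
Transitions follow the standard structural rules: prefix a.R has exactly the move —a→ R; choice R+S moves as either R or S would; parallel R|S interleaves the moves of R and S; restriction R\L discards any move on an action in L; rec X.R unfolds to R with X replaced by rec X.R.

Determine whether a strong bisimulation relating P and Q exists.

LTS(P): 28 reachable states
  p0 = (a.(0\{a} + b.0) + (a.a.0 + (0 + 0)\{b})) | a.(b.a.0 | (a.0 + 0 | 0)) has moves -a-> p1, -a-> p2, -a-> p3
  p1 = (0\{a} + b.0) | a.(b.a.0 | (a.0 + 0 | 0)) has moves -a-> p4, -b-> p5
  p2 = (a.(0\{a} + b.0) + (a.a.0 + (0 + 0)\{b})) | (b.a.0 | (a.0 + 0 | 0)) has moves -a-> p4, -a-> p6, -a-> p7, -b-> p8
  p3 = a.0 | a.(b.a.0 | (a.0 + 0 | 0)) has moves -a-> p5, -a-> p7
  p4 = (0\{a} + b.0) | (b.a.0 | (a.0 + 0 | 0)) has moves -a-> p9, -b-> p10, -b-> p11
  p5 = 0 | a.(b.a.0 | (a.0 + 0 | 0)) has moves -a-> p11
  p6 = (a.(0\{a} + b.0) + (a.a.0 + (0 + 0)\{b})) | (b.a.0 | 0) has moves -a-> p12, -a-> p9, -b-> p13
  p7 = a.0 | (b.a.0 | (a.0 + 0 | 0)) has moves -a-> p11, -a-> p12, -b-> p14
  p8 = (a.(0\{a} + b.0) + (a.a.0 + (0 + 0)\{b})) | (a.0 | (a.0 + 0 | 0)) has moves -a-> p10, -a-> p13, -a-> p14, -a-> p15
  p9 = (0\{a} + b.0) | (b.a.0 | 0) has moves -b-> p16, -b-> p17
  p10 = (0\{a} + b.0) | (a.0 | (a.0 + 0 | 0)) has moves -a-> p16, -a-> p18, -b-> p19
  p11 = 0 | (b.a.0 | (a.0 + 0 | 0)) has moves -a-> p17, -b-> p19
  p12 = a.0 | (b.a.0 | 0) has moves -a-> p17, -b-> p20
  p13 = (a.(0\{a} + b.0) + (a.a.0 + (0 + 0)\{b})) | (a.0 | 0) has moves -a-> p16, -a-> p20, -a-> p21
  p14 = a.0 | (a.0 | (a.0 + 0 | 0)) has moves -a-> p19, -a-> p20, -a-> p22
  p15 = (a.(0\{a} + b.0) + (a.a.0 + (0 + 0)\{b})) | (0 | (a.0 + 0 | 0)) has moves -a-> p18, -a-> p21, -a-> p22
  p16 = (0\{a} + b.0) | (a.0 | 0) has moves -a-> p23, -b-> p24
  p17 = 0 | (b.a.0 | 0) has moves -b-> p24
  p18 = (0\{a} + b.0) | (0 | (a.0 + 0 | 0)) has moves -a-> p23, -b-> p25
  p19 = 0 | (a.0 | (a.0 + 0 | 0)) has moves -a-> p24, -a-> p25
  p20 = a.0 | (a.0 | 0) has moves -a-> p24, -a-> p26
  p21 = (a.(0\{a} + b.0) + (a.a.0 + (0 + 0)\{b})) | (0 | 0) has moves -a-> p23, -a-> p26
  p22 = a.0 | (0 | (a.0 + 0 | 0)) has moves -a-> p25, -a-> p26
  p23 = (0\{a} + b.0) | (0 | 0) has moves -b-> p27
  p24 = 0 | (a.0 | 0) has moves -a-> p27
  p25 = 0 | (0 | (a.0 + 0 | 0)) has moves -a-> p27
  p26 = a.0 | (0 | 0) has moves -a-> p27
  p27 = 0 | (0 | 0) has moves ∅
LTS(Q): 24 reachable states
  q0 = (a.(0\{a} + b.0) + (a.a.0 + (0 + 0)\{b})) | (b.a.0 | (a.0 + 0 | 0)) has moves -a-> q1, -a-> q2, -a-> q3, -b-> q4
  q1 = (0\{a} + b.0) | (b.a.0 | (a.0 + 0 | 0)) has moves -a-> q5, -b-> q6, -b-> q7
  q2 = (a.(0\{a} + b.0) + (a.a.0 + (0 + 0)\{b})) | (b.a.0 | 0) has moves -a-> q5, -a-> q8, -b-> q9
  q3 = a.0 | (b.a.0 | (a.0 + 0 | 0)) has moves -a-> q7, -a-> q8, -b-> q10
  q4 = (a.(0\{a} + b.0) + (a.a.0 + (0 + 0)\{b})) | (a.0 | (a.0 + 0 | 0)) has moves -a-> q10, -a-> q11, -a-> q6, -a-> q9
  q5 = (0\{a} + b.0) | (b.a.0 | 0) has moves -b-> q12, -b-> q13
  q6 = (0\{a} + b.0) | (a.0 | (a.0 + 0 | 0)) has moves -a-> q12, -a-> q14, -b-> q15
  q7 = 0 | (b.a.0 | (a.0 + 0 | 0)) has moves -a-> q13, -b-> q15
  q8 = a.0 | (b.a.0 | 0) has moves -a-> q13, -b-> q16
  q9 = (a.(0\{a} + b.0) + (a.a.0 + (0 + 0)\{b})) | (a.0 | 0) has moves -a-> q12, -a-> q16, -a-> q17
  q10 = a.0 | (a.0 | (a.0 + 0 | 0)) has moves -a-> q15, -a-> q16, -a-> q18
  q11 = (a.(0\{a} + b.0) + (a.a.0 + (0 + 0)\{b})) | (0 | (a.0 + 0 | 0)) has moves -a-> q14, -a-> q17, -a-> q18
  q12 = (0\{a} + b.0) | (a.0 | 0) has moves -a-> q19, -b-> q20
  q13 = 0 | (b.a.0 | 0) has moves -b-> q20
  q14 = (0\{a} + b.0) | (0 | (a.0 + 0 | 0)) has moves -a-> q19, -b-> q21
  q15 = 0 | (a.0 | (a.0 + 0 | 0)) has moves -a-> q20, -a-> q21
  q16 = a.0 | (a.0 | 0) has moves -a-> q20, -a-> q22
  q17 = (a.(0\{a} + b.0) + (a.a.0 + (0 + 0)\{b})) | (0 | 0) has moves -a-> q19, -a-> q22
  q18 = a.0 | (0 | (a.0 + 0 | 0)) has moves -a-> q21, -a-> q22
  q19 = (0\{a} + b.0) | (0 | 0) has moves -b-> q23
  q20 = 0 | (a.0 | 0) has moves -a-> q23
  q21 = 0 | (0 | (a.0 + 0 | 0)) has moves -a-> q23
  q22 = a.0 | (0 | 0) has moves -a-> q23
  q23 = 0 | (0 | 0) has moves ∅
Coarsest stable partition (strong bisimilarity classes):
  B0 = {p0}
  B1 = {p3}
  B2 = {p5}
  B3 = {p11, p12, q7, q8}
  B4 = {p17, q13}
  B5 = {p24, p25, p26, q20, q21, q22}
  B6 = {p27, q23}
  B7 = {p19, p20, p22, q15, q16, q18}
  B8 = {p7, q3}
  B9 = {p14, q10}
  B10 = {p2, q0}
  B11 = {p4, q1}
  B12 = {p9, q5}
  B13 = {p16, p18, q12, q14}
  B14 = {p23, q19}
  B15 = {p10, q6}
  B16 = {p8, q4}
  B17 = {p13, p15, q11, q9}
  B18 = {p21, q17}
  B19 = {p6, q2}
  B20 = {p1}
p0 ∈ B0, q0 ∈ B10 → different blocks

not bisimilar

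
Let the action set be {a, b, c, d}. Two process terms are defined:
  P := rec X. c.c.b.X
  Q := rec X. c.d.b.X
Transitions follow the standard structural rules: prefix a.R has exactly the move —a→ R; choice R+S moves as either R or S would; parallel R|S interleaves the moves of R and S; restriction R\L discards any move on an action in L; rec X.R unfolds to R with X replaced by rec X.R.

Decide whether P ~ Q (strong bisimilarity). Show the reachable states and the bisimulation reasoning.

not bisimilar

LTS(P): 3 reachable states
  p0 = rec X. c.c.b.X → =c=> p1
  p1 = c.b.(rec X. c.c.b.X) → =c=> p2
  p2 = b.(rec X. c.c.b.X) → =b=> p0
LTS(Q): 3 reachable states
  q0 = rec X. c.d.b.X → =c=> q1
  q1 = d.b.(rec X. c.d.b.X) → =d=> q2
  q2 = b.(rec X. c.d.b.X) → =b=> q0
Partition-refinement fixed point:
  B0 = {p0}
  B1 = {p1}
  B2 = {p2}
  B3 = {q0}
  B4 = {q1}
  B5 = {q2}
p0 ∈ B0, q0 ∈ B3 → different blocks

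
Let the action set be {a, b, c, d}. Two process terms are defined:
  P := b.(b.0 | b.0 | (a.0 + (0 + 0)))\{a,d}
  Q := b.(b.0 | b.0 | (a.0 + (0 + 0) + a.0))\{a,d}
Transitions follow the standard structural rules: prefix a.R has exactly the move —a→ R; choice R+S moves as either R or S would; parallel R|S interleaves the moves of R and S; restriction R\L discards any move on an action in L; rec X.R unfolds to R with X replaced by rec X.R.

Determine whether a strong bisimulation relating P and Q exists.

P ~ Q

P's transition system — 5 states:
  p0 = b.(b.0 | b.0 | (a.0 + (0 + 0)))\{a,d} ⊢ -b-> p1
  p1 = (b.0 | b.0 | (a.0 + (0 + 0)))\{a,d} ⊢ -b-> p2, -b-> p3
  p2 = (0 | b.0 | (a.0 + (0 + 0)))\{a,d} ⊢ -b-> p4
  p3 = (b.0 | 0 | (a.0 + (0 + 0)))\{a,d} ⊢ -b-> p4
  p4 = (0 | 0 | (a.0 + (0 + 0)))\{a,d} ⊢ stopped
Q's transition system — 5 states:
  q0 = b.(b.0 | b.0 | (a.0 + (0 + 0) + a.0))\{a,d} ⊢ -b-> q1
  q1 = (b.0 | b.0 | (a.0 + (0 + 0) + a.0))\{a,d} ⊢ -b-> q2, -b-> q3
  q2 = (0 | b.0 | (a.0 + (0 + 0) + a.0))\{a,d} ⊢ -b-> q4
  q3 = (b.0 | 0 | (a.0 + (0 + 0) + a.0))\{a,d} ⊢ -b-> q4
  q4 = (0 | 0 | (a.0 + (0 + 0) + a.0))\{a,d} ⊢ stopped
Partition-refinement fixed point:
  B0 = {p0, q0}
  B1 = {p1, q1}
  B2 = {p2, p3, q2, q3}
  B3 = {p4, q4}
p0 ∈ B0, q0 ∈ B0 → same block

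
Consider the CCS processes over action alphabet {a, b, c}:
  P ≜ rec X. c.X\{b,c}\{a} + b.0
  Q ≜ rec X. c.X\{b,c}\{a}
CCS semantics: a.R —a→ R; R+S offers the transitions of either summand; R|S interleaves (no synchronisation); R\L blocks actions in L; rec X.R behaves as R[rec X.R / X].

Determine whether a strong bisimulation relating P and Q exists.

not bisimilar

P's transition system — 3 states:
  m0 = rec X. c.X\{b,c}\{a} + b.0 has moves —b→ m1, —c→ m2
  m1 = 0 has moves deadlocked
  m2 = (rec X. c.X\{b,c}\{a} + b.0)\{b,c}\{a} has moves deadlocked
Q's transition system — 2 states:
  n0 = rec X. c.X\{b,c}\{a} has moves —c→ n1
  n1 = (rec X. c.X\{b,c}\{a})\{b,c}\{a} has moves deadlocked
Coarsest stable partition (strong bisimilarity classes):
  B0 = {m0}
  B1 = {m1, m2, n1}
  B2 = {n0}
m0 ∈ B0, n0 ∈ B2 → different blocks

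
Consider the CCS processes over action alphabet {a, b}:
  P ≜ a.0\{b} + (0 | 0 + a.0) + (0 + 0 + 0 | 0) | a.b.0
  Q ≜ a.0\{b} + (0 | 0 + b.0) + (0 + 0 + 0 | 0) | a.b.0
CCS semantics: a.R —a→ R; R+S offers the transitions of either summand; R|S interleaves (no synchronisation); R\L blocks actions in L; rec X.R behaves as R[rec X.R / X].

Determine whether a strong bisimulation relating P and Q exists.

LTS(P): 5 reachable states
  u0 = a.0\{b} + (0 | 0 + a.0) + (0 + 0 + 0 | 0) | a.b.0 ⊢ —a→ u1, —a→ u2, —a→ u3
  u1 = (0 + 0 + 0 | 0) | b.0 ⊢ —b→ u4
  u2 = 0 ⊢ ∅
  u3 = 0\{b} ⊢ ∅
  u4 = (0 + 0 + 0 | 0) | 0 ⊢ ∅
LTS(Q): 5 reachable states
  v0 = a.0\{b} + (0 | 0 + b.0) + (0 + 0 + 0 | 0) | a.b.0 ⊢ —a→ v1, —a→ v2, —b→ v3
  v1 = (0 + 0 + 0 | 0) | b.0 ⊢ —b→ v4
  v2 = 0\{b} ⊢ ∅
  v3 = 0 ⊢ ∅
  v4 = (0 + 0 + 0 | 0) | 0 ⊢ ∅
Coarsest stable partition (strong bisimilarity classes):
  B0 = {u0}
  B1 = {u1, v1}
  B2 = {u2, u3, u4, v2, v3, v4}
  B3 = {v0}
u0 ∈ B0, v0 ∈ B3 → different blocks

not bisimilar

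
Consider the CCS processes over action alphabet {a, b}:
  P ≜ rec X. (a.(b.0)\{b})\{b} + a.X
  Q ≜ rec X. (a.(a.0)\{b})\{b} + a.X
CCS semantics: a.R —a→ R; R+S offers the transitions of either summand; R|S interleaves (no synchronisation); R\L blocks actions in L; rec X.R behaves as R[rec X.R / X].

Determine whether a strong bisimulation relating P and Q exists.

Reachable graph of P (2 states):
  u0 = rec X. (a.(b.0)\{b})\{b} + a.X :: ··a··> u0, ··a··> u1
  u1 = (b.0)\{b}\{b} :: stopped
Reachable graph of Q (3 states):
  v0 = rec X. (a.(a.0)\{b})\{b} + a.X :: ··a··> v0, ··a··> v1
  v1 = (a.0)\{b}\{b} :: ··a··> v2
  v2 = 0\{b}\{b} :: stopped
Coarsest stable partition (strong bisimilarity classes):
  B0 = {u0}
  B1 = {u1, v2}
  B2 = {v0}
  B3 = {v1}
u0 ∈ B0, v0 ∈ B2 → different blocks

not bisimilar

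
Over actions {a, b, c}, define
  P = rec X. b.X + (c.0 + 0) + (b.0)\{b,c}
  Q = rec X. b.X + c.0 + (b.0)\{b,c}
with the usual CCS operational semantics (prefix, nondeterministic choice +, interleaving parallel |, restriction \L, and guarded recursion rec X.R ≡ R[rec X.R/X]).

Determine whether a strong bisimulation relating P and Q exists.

Reachable graph of P (2 states):
  p0 = rec X. b.X + (c.0 + 0) + (b.0)\{b,c} has moves -b-> p0, -c-> p1
  p1 = 0 has moves (no moves)
Reachable graph of Q (2 states):
  q0 = rec X. b.X + c.0 + (b.0)\{b,c} has moves -b-> q0, -c-> q1
  q1 = 0 has moves (no moves)
Coarsest stable partition (strong bisimilarity classes):
  B0 = {p0, q0}
  B1 = {p1, q1}
p0 ∈ B0, q0 ∈ B0 → same block

YES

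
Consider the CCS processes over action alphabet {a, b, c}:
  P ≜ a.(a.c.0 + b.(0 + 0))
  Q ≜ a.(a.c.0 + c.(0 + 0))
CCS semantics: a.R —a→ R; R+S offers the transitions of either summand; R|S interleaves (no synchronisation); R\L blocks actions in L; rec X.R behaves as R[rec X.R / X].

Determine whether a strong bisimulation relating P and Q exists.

LTS(P): 5 reachable states
  m0 = a.(a.c.0 + b.(0 + 0)) | -a-> m1
  m1 = a.c.0 + b.(0 + 0) | -a-> m2, -b-> m3
  m2 = c.0 | -c-> m4
  m3 = 0 + 0 | (no moves)
  m4 = 0 | (no moves)
LTS(Q): 5 reachable states
  n0 = a.(a.c.0 + c.(0 + 0)) | -a-> n1
  n1 = a.c.0 + c.(0 + 0) | -a-> n2, -c-> n3
  n2 = c.0 | -c-> n4
  n3 = 0 + 0 | (no moves)
  n4 = 0 | (no moves)
Coarsest stable partition (strong bisimilarity classes):
  B0 = {m0}
  B1 = {m1}
  B2 = {m3, m4, n3, n4}
  B3 = {m2, n2}
  B4 = {n0}
  B5 = {n1}
m0 ∈ B0, n0 ∈ B4 → different blocks

not bisimilar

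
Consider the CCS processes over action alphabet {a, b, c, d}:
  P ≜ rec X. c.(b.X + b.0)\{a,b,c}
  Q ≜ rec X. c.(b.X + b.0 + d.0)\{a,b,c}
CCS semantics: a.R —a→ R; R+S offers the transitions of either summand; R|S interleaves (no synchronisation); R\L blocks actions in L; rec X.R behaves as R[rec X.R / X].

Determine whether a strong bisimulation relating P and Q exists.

P's transition system — 2 states:
  s0 = rec X. c.(b.X + b.0)\{a,b,c} has moves ··c··> s1
  s1 = (b.(rec X. c.(b.X + b.0)\{a,b,c}) + b.0)\{a,b,c} has moves deadlocked
Q's transition system — 3 states:
  t0 = rec X. c.(b.X + b.0 + d.0)\{a,b,c} has moves ··c··> t1
  t1 = (b.(rec X. c.(b.X + b.0 + d.0)\{a,b,c}) + b.0 + d.0)\{a,b,c} has moves ··d··> t2
  t2 = 0\{a,b,c} has moves deadlocked
Coarsest stable partition (strong bisimilarity classes):
  B0 = {s0}
  B1 = {s1, t2}
  B2 = {t0}
  B3 = {t1}
s0 ∈ B0, t0 ∈ B2 → different blocks

NO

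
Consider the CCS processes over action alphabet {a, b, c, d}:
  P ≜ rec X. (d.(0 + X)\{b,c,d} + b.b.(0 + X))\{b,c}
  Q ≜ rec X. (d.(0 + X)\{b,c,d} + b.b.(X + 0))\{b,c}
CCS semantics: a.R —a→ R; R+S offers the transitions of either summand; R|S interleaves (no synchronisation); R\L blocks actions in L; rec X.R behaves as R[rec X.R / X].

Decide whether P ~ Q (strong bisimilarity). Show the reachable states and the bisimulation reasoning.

LTS(P): 2 reachable states
  m0 = rec X. (d.(0 + X)\{b,c,d} + b.b.(0 + X))\{b,c} → —d→ m1
  m1 = (0 + (rec X. (d.(0 + X)\{b,c,d} + b.b.(0 + X))\{b,c}))\{b,c,d}\{b,c} → (no moves)
LTS(Q): 2 reachable states
  n0 = rec X. (d.(0 + X)\{b,c,d} + b.b.(X + 0))\{b,c} → —d→ n1
  n1 = (0 + (rec X. (d.(0 + X)\{b,c,d} + b.b.(X + 0))\{b,c}))\{b,c,d}\{b,c} → (no moves)
Bisimilarity quotient blocks:
  B0 = {m0, n0}
  B1 = {m1, n1}
m0 ∈ B0, n0 ∈ B0 → same block

P ~ Q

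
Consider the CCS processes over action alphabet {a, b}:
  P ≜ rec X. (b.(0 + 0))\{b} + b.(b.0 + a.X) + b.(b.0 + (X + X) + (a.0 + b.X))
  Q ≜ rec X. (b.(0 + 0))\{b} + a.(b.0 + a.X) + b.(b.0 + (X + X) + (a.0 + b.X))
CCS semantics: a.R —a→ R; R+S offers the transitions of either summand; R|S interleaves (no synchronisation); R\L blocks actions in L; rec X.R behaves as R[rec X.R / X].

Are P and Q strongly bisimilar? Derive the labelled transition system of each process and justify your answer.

LTS(P): 4 reachable states
  p0 = rec X. (b.(0 + 0))\{b} + b.(b.0 + a.X) + b.(b.0 + (X + X) + (a.0 + b.X)) ⊢ —b→ p1, —b→ p2
  p1 = b.0 + ((rec X. (b.(0 + 0))\{b} + b.(b.0 + a.X) + b.(b.0 + (X + X) + (a.0 + b.X))) + (rec X. (b.(0 + 0))\{b} + b.(b.0 + a.X) + b.(b.0 + (X + X) + (a.0 + b.X)))) + (a.0 + b.(rec X. (b.(0 + 0))\{b} + b.(b.0 + a.X) + b.(b.0 + (X + X) + (a.0 + b.X)))) ⊢ —a→ p3, —b→ p0, —b→ p1, —b→ p2, —b→ p3
  p2 = b.0 + a.(rec X. (b.(0 + 0))\{b} + b.(b.0 + a.X) + b.(b.0 + (X + X) + (a.0 + b.X))) ⊢ —a→ p0, —b→ p3
  p3 = 0 ⊢ deadlocked
LTS(Q): 4 reachable states
  q0 = rec X. (b.(0 + 0))\{b} + a.(b.0 + a.X) + b.(b.0 + (X + X) + (a.0 + b.X)) ⊢ —a→ q1, —b→ q2
  q1 = b.0 + a.(rec X. (b.(0 + 0))\{b} + a.(b.0 + a.X) + b.(b.0 + (X + X) + (a.0 + b.X))) ⊢ —a→ q0, —b→ q3
  q2 = b.0 + ((rec X. (b.(0 + 0))\{b} + a.(b.0 + a.X) + b.(b.0 + (X + X) + (a.0 + b.X))) + (rec X. (b.(0 + 0))\{b} + a.(b.0 + a.X) + b.(b.0 + (X + X) + (a.0 + b.X)))) + (a.0 + b.(rec X. (b.(0 + 0))\{b} + a.(b.0 + a.X) + b.(b.0 + (X + X) + (a.0 + b.X)))) ⊢ —a→ q1, —a→ q3, —b→ q0, —b→ q2, —b→ q3
  q3 = 0 ⊢ deadlocked
Bisimilarity quotient blocks:
  B0 = {p0}
  B1 = {p1}
  B2 = {p3, q3}
  B3 = {p2}
  B4 = {q0}
  B5 = {q1}
  B6 = {q2}
p0 ∈ B0, q0 ∈ B4 → different blocks

NO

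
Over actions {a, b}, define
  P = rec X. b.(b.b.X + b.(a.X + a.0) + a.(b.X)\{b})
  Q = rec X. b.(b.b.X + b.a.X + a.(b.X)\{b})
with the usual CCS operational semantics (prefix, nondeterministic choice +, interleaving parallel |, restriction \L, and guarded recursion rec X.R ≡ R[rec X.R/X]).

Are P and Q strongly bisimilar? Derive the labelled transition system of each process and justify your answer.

P ≁ Q

LTS(P): 6 reachable states
  u0 = rec X. b.(b.b.X + b.(a.X + a.0) + a.(b.X)\{b}) ⊢ =b=> u1
  u1 = b.b.(rec X. b.(b.b.X + b.(a.X + a.0) + a.(b.X)\{b})) + b.(a.(rec X. b.(b.b.X + b.(a.X + a.0) + a.(b.X)\{b})) + a.0) + a.(b.(rec X. b.(b.b.X + b.(a.X + a.0) + a.(b.X)\{b})))\{b} ⊢ =a=> u2, =b=> u3, =b=> u4
  u2 = (b.(rec X. b.(b.b.X + b.(a.X + a.0) + a.(b.X)\{b})))\{b} ⊢ (no moves)
  u3 = a.(rec X. b.(b.b.X + b.(a.X + a.0) + a.(b.X)\{b})) + a.0 ⊢ =a=> u0, =a=> u5
  u4 = b.(rec X. b.(b.b.X + b.(a.X + a.0) + a.(b.X)\{b})) ⊢ =b=> u0
  u5 = 0 ⊢ (no moves)
LTS(Q): 5 reachable states
  v0 = rec X. b.(b.b.X + b.a.X + a.(b.X)\{b}) ⊢ =b=> v1
  v1 = b.b.(rec X. b.(b.b.X + b.a.X + a.(b.X)\{b})) + b.a.(rec X. b.(b.b.X + b.a.X + a.(b.X)\{b})) + a.(b.(rec X. b.(b.b.X + b.a.X + a.(b.X)\{b})))\{b} ⊢ =a=> v2, =b=> v3, =b=> v4
  v2 = (b.(rec X. b.(b.b.X + b.a.X + a.(b.X)\{b})))\{b} ⊢ (no moves)
  v3 = a.(rec X. b.(b.b.X + b.a.X + a.(b.X)\{b})) ⊢ =a=> v0
  v4 = b.(rec X. b.(b.b.X + b.a.X + a.(b.X)\{b})) ⊢ =b=> v0
Bisimilarity quotient blocks:
  B0 = {u0}
  B1 = {u1}
  B2 = {u2, u5, v2}
  B3 = {u4}
  B4 = {u3}
  B5 = {v0}
  B6 = {v1}
  B7 = {v4}
  B8 = {v3}
u0 ∈ B0, v0 ∈ B5 → different blocks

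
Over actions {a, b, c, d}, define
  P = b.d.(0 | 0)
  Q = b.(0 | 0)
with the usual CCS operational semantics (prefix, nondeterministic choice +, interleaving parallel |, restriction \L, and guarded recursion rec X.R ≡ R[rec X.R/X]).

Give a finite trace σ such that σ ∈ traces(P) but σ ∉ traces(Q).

LTS(P): 3 reachable states
  m0 = b.d.(0 | 0) | -b-> m1
  m1 = d.(0 | 0) | -d-> m2
  m2 = 0 | 0 | deadlocked
LTS(Q): 2 reachable states
  n0 = b.(0 | 0) | -b-> n1
  n1 = 0 | 0 | deadlocked
Executing bd from P (initial set {m0}):
  step 1 (b): {m1}
  step 2 (d): {m2}
  ✓ P
Executing bd from Q (initial set {n0}):
  step 1 (b): {n1}
  step 2 (d): ∅ (Q stuck)

bd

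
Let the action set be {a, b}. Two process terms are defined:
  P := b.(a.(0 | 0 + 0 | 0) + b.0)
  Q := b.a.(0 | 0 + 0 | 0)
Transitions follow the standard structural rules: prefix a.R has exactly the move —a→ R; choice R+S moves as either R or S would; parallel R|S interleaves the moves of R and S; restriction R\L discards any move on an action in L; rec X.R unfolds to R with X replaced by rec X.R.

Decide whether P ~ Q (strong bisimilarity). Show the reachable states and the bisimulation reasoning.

P's transition system — 4 states:
  p0 = b.(a.(0 | 0 + 0 | 0) + b.0) :: -b-> p1
  p1 = a.(0 | 0 + 0 | 0) + b.0 :: -a-> p2, -b-> p3
  p2 = 0 | 0 + 0 | 0 :: ·
  p3 = 0 :: ·
Q's transition system — 3 states:
  q0 = b.a.(0 | 0 + 0 | 0) :: -b-> q1
  q1 = a.(0 | 0 + 0 | 0) :: -a-> q2
  q2 = 0 | 0 + 0 | 0 :: ·
Bisimilarity quotient blocks:
  B0 = {p0}
  B1 = {p1}
  B2 = {p2, p3, q2}
  B3 = {q0}
  B4 = {q1}
p0 ∈ B0, q0 ∈ B3 → different blocks

NO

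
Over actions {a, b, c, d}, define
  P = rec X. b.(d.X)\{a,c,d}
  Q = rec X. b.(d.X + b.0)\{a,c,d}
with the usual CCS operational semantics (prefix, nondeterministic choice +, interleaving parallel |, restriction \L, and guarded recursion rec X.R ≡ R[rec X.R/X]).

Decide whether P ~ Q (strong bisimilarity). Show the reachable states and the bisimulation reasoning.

Reachable graph of P (2 states):
  p0 = rec X. b.(d.X)\{a,c,d} ⊢ —b→ p1
  p1 = (d.(rec X. b.(d.X)\{a,c,d}))\{a,c,d} ⊢ deadlocked
Reachable graph of Q (3 states):
  q0 = rec X. b.(d.X + b.0)\{a,c,d} ⊢ —b→ q1
  q1 = (d.(rec X. b.(d.X + b.0)\{a,c,d}) + b.0)\{a,c,d} ⊢ —b→ q2
  q2 = 0\{a,c,d} ⊢ deadlocked
Bisimilarity quotient blocks:
  B0 = {p0, q1}
  B1 = {p1, q2}
  B2 = {q0}
p0 ∈ B0, q0 ∈ B2 → different blocks

NO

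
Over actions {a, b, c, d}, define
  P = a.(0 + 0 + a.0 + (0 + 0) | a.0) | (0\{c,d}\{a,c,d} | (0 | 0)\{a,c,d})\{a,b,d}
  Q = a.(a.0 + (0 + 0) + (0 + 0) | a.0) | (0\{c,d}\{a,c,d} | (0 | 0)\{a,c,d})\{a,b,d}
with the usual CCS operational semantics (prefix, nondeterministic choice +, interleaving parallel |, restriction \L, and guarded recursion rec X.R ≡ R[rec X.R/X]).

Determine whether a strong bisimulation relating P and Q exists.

Reachable graph of P (4 states):
  p0 = a.(0 + 0 + a.0 + (0 + 0) | a.0) | (0\{c,d}\{a,c,d} | (0 | 0)\{a,c,d})\{a,b,d} | ··a··> p1
  p1 = (0 + 0 + a.0 + (0 + 0) | a.0) | (0\{c,d}\{a,c,d} | (0 | 0)\{a,c,d})\{a,b,d} | ··a··> p2, ··a··> p3
  p2 = (0 + 0) | 0 | (0\{c,d}\{a,c,d} | (0 | 0)\{a,c,d})\{a,b,d} | deadlocked
  p3 = 0 | (0\{c,d}\{a,c,d} | (0 | 0)\{a,c,d})\{a,b,d} | deadlocked
Reachable graph of Q (4 states):
  q0 = a.(a.0 + (0 + 0) + (0 + 0) | a.0) | (0\{c,d}\{a,c,d} | (0 | 0)\{a,c,d})\{a,b,d} | ··a··> q1
  q1 = (a.0 + (0 + 0) + (0 + 0) | a.0) | (0\{c,d}\{a,c,d} | (0 | 0)\{a,c,d})\{a,b,d} | ··a··> q2, ··a··> q3
  q2 = (0 + 0) | 0 | (0\{c,d}\{a,c,d} | (0 | 0)\{a,c,d})\{a,b,d} | deadlocked
  q3 = 0 | (0\{c,d}\{a,c,d} | (0 | 0)\{a,c,d})\{a,b,d} | deadlocked
Partition-refinement fixed point:
  B0 = {p0, q0}
  B1 = {p1, q1}
  B2 = {p2, p3, q2, q3}
p0 ∈ B0, q0 ∈ B0 → same block

P ~ Q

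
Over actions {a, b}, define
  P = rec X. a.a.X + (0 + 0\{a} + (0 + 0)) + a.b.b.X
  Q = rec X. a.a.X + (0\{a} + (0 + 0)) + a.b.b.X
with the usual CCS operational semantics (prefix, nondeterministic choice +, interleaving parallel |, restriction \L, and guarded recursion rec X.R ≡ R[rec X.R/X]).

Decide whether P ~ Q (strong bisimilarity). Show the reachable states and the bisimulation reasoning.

YES

LTS(P): 4 reachable states
  s0 = rec X. a.a.X + (0 + 0\{a} + (0 + 0)) + a.b.b.X → --a--▸ s1, --a--▸ s2
  s1 = a.(rec X. a.a.X + (0 + 0\{a} + (0 + 0)) + a.b.b.X) → --a--▸ s0
  s2 = b.b.(rec X. a.a.X + (0 + 0\{a} + (0 + 0)) + a.b.b.X) → --b--▸ s3
  s3 = b.(rec X. a.a.X + (0 + 0\{a} + (0 + 0)) + a.b.b.X) → --b--▸ s0
LTS(Q): 4 reachable states
  t0 = rec X. a.a.X + (0\{a} + (0 + 0)) + a.b.b.X → --a--▸ t1, --a--▸ t2
  t1 = a.(rec X. a.a.X + (0\{a} + (0 + 0)) + a.b.b.X) → --a--▸ t0
  t2 = b.b.(rec X. a.a.X + (0\{a} + (0 + 0)) + a.b.b.X) → --b--▸ t3
  t3 = b.(rec X. a.a.X + (0\{a} + (0 + 0)) + a.b.b.X) → --b--▸ t0
Bisimilarity quotient blocks:
  B0 = {s0, t0}
  B1 = {s2, t2}
  B2 = {s3, t3}
  B3 = {s1, t1}
s0 ∈ B0, t0 ∈ B0 → same block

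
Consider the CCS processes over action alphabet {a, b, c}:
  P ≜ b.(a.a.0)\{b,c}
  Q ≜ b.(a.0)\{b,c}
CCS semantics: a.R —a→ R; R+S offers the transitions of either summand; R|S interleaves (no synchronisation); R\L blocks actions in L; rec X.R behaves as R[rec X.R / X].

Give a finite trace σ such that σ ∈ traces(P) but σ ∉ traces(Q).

Reachable graph of P (4 states):
  s0 = b.(a.a.0)\{b,c} → --b--▸ s1
  s1 = (a.a.0)\{b,c} → --a--▸ s2
  s2 = (a.0)\{b,c} → --a--▸ s3
  s3 = 0\{b,c} → ∅
Reachable graph of Q (3 states):
  t0 = b.(a.0)\{b,c} → --b--▸ t1
  t1 = (a.0)\{b,c} → --a--▸ t2
  t2 = 0\{b,c} → ∅
Trace ⟨baa⟩ through P, begin at {s0}:
  after b @ step 1: {s1}
  after a @ step 2: {s2}
  after a @ step 3: {s3}
  P completes σ.
Trace ⟨baa⟩ through Q, begin at {t0}:
  after b @ step 1: {t1}
  after a @ step 2: {t2}
  after a @ step 3: no successor for Q

baa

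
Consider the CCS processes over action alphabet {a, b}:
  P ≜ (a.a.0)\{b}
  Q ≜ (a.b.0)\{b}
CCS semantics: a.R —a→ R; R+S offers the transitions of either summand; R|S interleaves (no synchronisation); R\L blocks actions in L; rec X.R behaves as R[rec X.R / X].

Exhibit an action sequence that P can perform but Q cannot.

P's transition system — 3 states:
  s0 = (a.a.0)\{b} has moves =a=> s1
  s1 = (a.0)\{b} has moves =a=> s2
  s2 = 0\{b} has moves (no moves)
Q's transition system — 2 states:
  t0 = (a.b.0)\{b} has moves =a=> t1
  t1 = (b.0)\{b} has moves (no moves)
Executing aa from P (initial set {s0}):
  step 1 (a): {s1}
  step 2 (a): {s2}
  — P admits the full trace.
Executing aa from Q (initial set {t0}):
  step 1 (a): {t1}
  step 2 (a): ∅ (Q stuck)

aa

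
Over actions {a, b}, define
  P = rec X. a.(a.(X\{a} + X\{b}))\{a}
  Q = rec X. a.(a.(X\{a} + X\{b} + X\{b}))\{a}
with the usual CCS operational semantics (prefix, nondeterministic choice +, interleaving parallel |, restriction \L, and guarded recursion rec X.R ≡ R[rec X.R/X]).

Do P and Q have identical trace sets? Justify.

Reachable graph of P (2 states):
  s0 = rec X. a.(a.(X\{a} + X\{b}))\{a} | --a--▸ s1
  s1 = (a.((rec X. a.(a.(X\{a} + X\{b}))\{a})\{a} + (rec X. a.(a.(X\{a} + X\{b}))\{a})\{b}))\{a} | ∅
Reachable graph of Q (2 states):
  t0 = rec X. a.(a.(X\{a} + X\{b} + X\{b}))\{a} | --a--▸ t1
  t1 = (a.((rec X. a.(a.(X\{a} + X\{b} + X\{b}))\{a})\{a} + (rec X. a.(a.(X\{a} + X\{b} + X\{b}))\{a})\{b} + (rec X. a.(a.(X\{a} + X\{b} + X\{b}))\{a})\{b}))\{a} | ∅
Coarsest stable partition (strong bisimilarity classes):
  B0 = {s0, t0}
  B1 = {s1, t1}
s0 ∈ B0, t0 ∈ B0 → same block
Bisimilar ⇒ trace-equivalent.

traces(P) = traces(Q)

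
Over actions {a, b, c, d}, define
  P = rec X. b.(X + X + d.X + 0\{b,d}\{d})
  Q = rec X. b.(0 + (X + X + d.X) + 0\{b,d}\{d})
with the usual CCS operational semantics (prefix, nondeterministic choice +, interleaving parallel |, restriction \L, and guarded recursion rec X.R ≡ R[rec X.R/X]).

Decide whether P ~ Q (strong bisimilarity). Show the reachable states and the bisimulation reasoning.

P's transition system — 2 states:
  u0 = rec X. b.(X + X + d.X + 0\{b,d}\{d}) has moves -b-> u1
  u1 = (rec X. b.(X + X + d.X + 0\{b,d}\{d})) + (rec X. b.(X + X + d.X + 0\{b,d}\{d})) + d.(rec X. b.(X + X + d.X + 0\{b,d}\{d})) + 0\{b,d}\{d} has moves -b-> u1, -d-> u0
Q's transition system — 2 states:
  v0 = rec X. b.(0 + (X + X + d.X) + 0\{b,d}\{d}) has moves -b-> v1
  v1 = 0 + ((rec X. b.(0 + (X + X + d.X) + 0\{b,d}\{d})) + (rec X. b.(0 + (X + X + d.X) + 0\{b,d}\{d})) + d.(rec X. b.(0 + (X + X + d.X) + 0\{b,d}\{d}))) + 0\{b,d}\{d} has moves -b-> v1, -d-> v0
Coarsest stable partition (strong bisimilarity classes):
  B0 = {u0, v0}
  B1 = {u1, v1}
u0 ∈ B0, v0 ∈ B0 → same block

P ~ Q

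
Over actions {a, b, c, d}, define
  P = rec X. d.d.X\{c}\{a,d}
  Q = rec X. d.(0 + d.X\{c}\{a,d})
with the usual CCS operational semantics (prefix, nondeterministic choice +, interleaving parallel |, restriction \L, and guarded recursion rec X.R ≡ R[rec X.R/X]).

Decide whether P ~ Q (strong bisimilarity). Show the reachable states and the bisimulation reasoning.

Reachable graph of P (3 states):
  u0 = rec X. d.d.X\{c}\{a,d} | -d-> u1
  u1 = d.(rec X. d.d.X\{c}\{a,d})\{c}\{a,d} | -d-> u2
  u2 = (rec X. d.d.X\{c}\{a,d})\{c}\{a,d} | deadlocked
Reachable graph of Q (3 states):
  v0 = rec X. d.(0 + d.X\{c}\{a,d}) | -d-> v1
  v1 = 0 + d.(rec X. d.(0 + d.X\{c}\{a,d}))\{c}\{a,d} | -d-> v2
  v2 = (rec X. d.(0 + d.X\{c}\{a,d}))\{c}\{a,d} | deadlocked
Coarsest stable partition (strong bisimilarity classes):
  B0 = {u0, v0}
  B1 = {u1, v1}
  B2 = {u2, v2}
u0 ∈ B0, v0 ∈ B0 → same block

YES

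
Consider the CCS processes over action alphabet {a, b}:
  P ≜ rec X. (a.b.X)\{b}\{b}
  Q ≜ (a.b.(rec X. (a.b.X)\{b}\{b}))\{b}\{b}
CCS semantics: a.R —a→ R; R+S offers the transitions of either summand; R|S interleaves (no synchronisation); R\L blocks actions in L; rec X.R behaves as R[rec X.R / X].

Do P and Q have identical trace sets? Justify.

trace-equivalent

P's transition system — 2 states:
  p0 = rec X. (a.b.X)\{b}\{b} :: =a=> p1
  p1 = (b.(rec X. (a.b.X)\{b}\{b}))\{b}\{b} :: ·
Q's transition system — 2 states:
  q0 = (a.b.(rec X. (a.b.X)\{b}\{b}))\{b}\{b} :: =a=> q1
  q1 = (b.(rec X. (a.b.X)\{b}\{b}))\{b}\{b} :: ·
Coarsest stable partition (strong bisimilarity classes):
  B0 = {p0, q0}
  B1 = {p1, q1}
p0 ∈ B0, q0 ∈ B0 → same block
Bisimilar ⇒ trace-equivalent.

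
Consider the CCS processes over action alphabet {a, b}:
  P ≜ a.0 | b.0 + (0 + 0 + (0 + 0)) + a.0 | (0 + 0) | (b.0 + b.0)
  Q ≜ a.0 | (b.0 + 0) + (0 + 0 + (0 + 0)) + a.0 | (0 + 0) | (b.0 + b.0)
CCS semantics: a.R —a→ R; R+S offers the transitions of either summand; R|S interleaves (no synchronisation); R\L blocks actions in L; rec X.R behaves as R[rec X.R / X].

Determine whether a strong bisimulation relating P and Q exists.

LTS(P): 7 reachable states
  u0 = a.0 | b.0 + (0 + 0 + (0 + 0)) + a.0 | (0 + 0) | (b.0 + b.0) has moves --a--▸ u1, --a--▸ u2, --b--▸ u3, --b--▸ u4
  u1 = 0 | (0 + 0) | (b.0 + b.0) has moves --b--▸ u5
  u2 = 0 | b.0 has moves --b--▸ u6
  u3 = a.0 | (0 + 0) | 0 has moves --a--▸ u5
  u4 = a.0 | 0 has moves --a--▸ u6
  u5 = 0 | (0 + 0) | 0 has moves deadlocked
  u6 = 0 | 0 has moves deadlocked
LTS(Q): 7 reachable states
  v0 = a.0 | (b.0 + 0) + (0 + 0 + (0 + 0)) + a.0 | (0 + 0) | (b.0 + b.0) has moves --a--▸ v1, --a--▸ v2, --b--▸ v3, --b--▸ v4
  v1 = 0 | (0 + 0) | (b.0 + b.0) has moves --b--▸ v5
  v2 = 0 | (b.0 + 0) has moves --b--▸ v6
  v3 = a.0 | (0 + 0) | 0 has moves --a--▸ v5
  v4 = a.0 | 0 has moves --a--▸ v6
  v5 = 0 | (0 + 0) | 0 has moves deadlocked
  v6 = 0 | 0 has moves deadlocked
Bisimilarity quotient blocks:
  B0 = {u0, v0}
  B1 = {u1, u2, v1, v2}
  B2 = {u5, u6, v5, v6}
  B3 = {u3, u4, v3, v4}
u0 ∈ B0, v0 ∈ B0 → same block

P ~ Q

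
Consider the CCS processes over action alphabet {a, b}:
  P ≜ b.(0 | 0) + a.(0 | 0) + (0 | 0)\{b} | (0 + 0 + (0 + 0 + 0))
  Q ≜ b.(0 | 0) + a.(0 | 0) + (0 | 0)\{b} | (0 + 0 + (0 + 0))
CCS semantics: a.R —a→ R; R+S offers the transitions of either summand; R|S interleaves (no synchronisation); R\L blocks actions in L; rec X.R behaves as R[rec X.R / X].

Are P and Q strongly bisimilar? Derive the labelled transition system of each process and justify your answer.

P ~ Q

P's transition system — 2 states:
  p0 = b.(0 | 0) + a.(0 | 0) + (0 | 0)\{b} | (0 + 0 + (0 + 0 + 0)) | =a=> p1, =b=> p1
  p1 = 0 | 0 | deadlocked
Q's transition system — 2 states:
  q0 = b.(0 | 0) + a.(0 | 0) + (0 | 0)\{b} | (0 + 0 + (0 + 0)) | =a=> q1, =b=> q1
  q1 = 0 | 0 | deadlocked
Bisimilarity quotient blocks:
  B0 = {p0, q0}
  B1 = {p1, q1}
p0 ∈ B0, q0 ∈ B0 → same block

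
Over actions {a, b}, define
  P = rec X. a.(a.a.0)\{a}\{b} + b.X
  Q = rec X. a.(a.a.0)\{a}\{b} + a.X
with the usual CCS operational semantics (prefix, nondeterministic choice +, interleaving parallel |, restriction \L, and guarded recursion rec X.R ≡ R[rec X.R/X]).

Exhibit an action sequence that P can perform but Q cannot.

LTS(P): 2 reachable states
  m0 = rec X. a.(a.a.0)\{a}\{b} + b.X → —a→ m1, —b→ m0
  m1 = (a.a.0)\{a}\{b} → ∅
LTS(Q): 2 reachable states
  n0 = rec X. a.(a.a.0)\{a}\{b} + a.X → —a→ n0, —a→ n1
  n1 = (a.a.0)\{a}\{b} → ∅
Executing b from P (initial set {m0}):
  after b @ step 1: {m0}
  — P admits the full trace.
Executing b from Q (initial set {n0}):
  after b @ step 1: ∅ (Q stuck)

b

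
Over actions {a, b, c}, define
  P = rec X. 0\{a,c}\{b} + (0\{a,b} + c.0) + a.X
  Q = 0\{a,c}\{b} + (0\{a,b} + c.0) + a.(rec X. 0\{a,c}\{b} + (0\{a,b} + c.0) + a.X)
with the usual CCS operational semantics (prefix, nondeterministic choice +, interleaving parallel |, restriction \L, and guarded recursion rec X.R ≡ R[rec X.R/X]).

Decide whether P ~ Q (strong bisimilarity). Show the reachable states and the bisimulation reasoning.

YES

P's transition system — 2 states:
  p0 = rec X. 0\{a,c}\{b} + (0\{a,b} + c.0) + a.X ⊢ ··a··> p0, ··c··> p1
  p1 = 0 ⊢ stopped
Q's transition system — 3 states:
  q0 = 0\{a,c}\{b} + (0\{a,b} + c.0) + a.(rec X. 0\{a,c}\{b} + (0\{a,b} + c.0) + a.X) ⊢ ··a··> q1, ··c··> q2
  q1 = rec X. 0\{a,c}\{b} + (0\{a,b} + c.0) + a.X ⊢ ··a··> q1, ··c··> q2
  q2 = 0 ⊢ stopped
Partition-refinement fixed point:
  B0 = {p0, q0, q1}
  B1 = {p1, q2}
p0 ∈ B0, q0 ∈ B0 → same block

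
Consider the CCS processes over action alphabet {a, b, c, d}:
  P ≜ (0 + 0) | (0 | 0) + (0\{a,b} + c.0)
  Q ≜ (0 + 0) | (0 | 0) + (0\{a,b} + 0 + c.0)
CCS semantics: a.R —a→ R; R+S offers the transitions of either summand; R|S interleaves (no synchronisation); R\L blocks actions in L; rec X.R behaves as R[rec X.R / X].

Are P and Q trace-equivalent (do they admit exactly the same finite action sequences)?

traces(P) = traces(Q)

LTS(P): 2 reachable states
  u0 = (0 + 0) | (0 | 0) + (0\{a,b} + c.0) ⊢ =c=> u1
  u1 = 0 ⊢ ∅
LTS(Q): 2 reachable states
  v0 = (0 + 0) | (0 | 0) + (0\{a,b} + 0 + c.0) ⊢ =c=> v1
  v1 = 0 ⊢ ∅
Partition-refinement fixed point:
  B0 = {u0, v0}
  B1 = {u1, v1}
u0 ∈ B0, v0 ∈ B0 → same block
Bisimilar ⇒ trace-equivalent.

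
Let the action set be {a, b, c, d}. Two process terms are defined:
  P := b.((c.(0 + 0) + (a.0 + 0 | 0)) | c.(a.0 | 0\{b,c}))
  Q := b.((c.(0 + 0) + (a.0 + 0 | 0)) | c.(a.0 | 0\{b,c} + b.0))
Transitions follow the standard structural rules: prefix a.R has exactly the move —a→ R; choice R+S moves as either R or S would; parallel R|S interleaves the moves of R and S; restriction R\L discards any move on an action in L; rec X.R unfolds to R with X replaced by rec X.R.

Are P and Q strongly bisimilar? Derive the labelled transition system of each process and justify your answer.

P ≁ Q

LTS(P): 10 reachable states
  s0 = b.((c.(0 + 0) + (a.0 + 0 | 0)) | c.(a.0 | 0\{b,c})) has moves =b=> s1
  s1 = (c.(0 + 0) + (a.0 + 0 | 0)) | c.(a.0 | 0\{b,c}) has moves =a=> s2, =c=> s3, =c=> s4
  s2 = 0 | c.(a.0 | 0\{b,c}) has moves =c=> s5
  s3 = (0 + 0) | c.(a.0 | 0\{b,c}) has moves =c=> s6
  s4 = (c.(0 + 0) + (a.0 + 0 | 0)) | (a.0 | 0\{b,c}) has moves =a=> s5, =a=> s7, =c=> s6
  s5 = 0 | (a.0 | 0\{b,c}) has moves =a=> s8
  s6 = (0 + 0) | (a.0 | 0\{b,c}) has moves =a=> s9
  s7 = (c.(0 + 0) + (a.0 + 0 | 0)) | (0 | 0\{b,c}) has moves =a=> s8, =c=> s9
  s8 = 0 | (0 | 0\{b,c}) has moves deadlocked
  s9 = (0 + 0) | (0 | 0\{b,c}) has moves deadlocked
LTS(Q): 13 reachable states
  t0 = b.((c.(0 + 0) + (a.0 + 0 | 0)) | c.(a.0 | 0\{b,c} + b.0)) has moves =b=> t1
  t1 = (c.(0 + 0) + (a.0 + 0 | 0)) | c.(a.0 | 0\{b,c} + b.0) has moves =a=> t2, =c=> t3, =c=> t4
  t2 = 0 | c.(a.0 | 0\{b,c} + b.0) has moves =c=> t5
  t3 = (0 + 0) | c.(a.0 | 0\{b,c} + b.0) has moves =c=> t6
  t4 = (c.(0 + 0) + (a.0 + 0 | 0)) | (a.0 | 0\{b,c} + b.0) has moves =a=> t5, =a=> t7, =b=> t8, =c=> t6
  t5 = 0 | (a.0 | 0\{b,c} + b.0) has moves =a=> t9, =b=> t10
  t6 = (0 + 0) | (a.0 | 0\{b,c} + b.0) has moves =a=> t11, =b=> t12
  t7 = (c.(0 + 0) + (a.0 + 0 | 0)) | (0 | 0\{b,c}) has moves =a=> t9, =c=> t11
  t8 = (c.(0 + 0) + (a.0 + 0 | 0)) | 0 has moves =a=> t10, =c=> t12
  t9 = 0 | (0 | 0\{b,c}) has moves deadlocked
  t10 = 0 | 0 has moves deadlocked
  t11 = (0 + 0) | (0 | 0\{b,c}) has moves deadlocked
  t12 = (0 + 0) | 0 has moves deadlocked
Bisimilarity quotient blocks:
  B0 = {s0}
  B1 = {s1}
  B2 = {s2, s3}
  B3 = {s5, s6}
  B4 = {s8, s9, t10, t11, t12, t9}
  B5 = {s4}
  B6 = {s7, t7, t8}
  B7 = {t0}
  B8 = {t1}
  B9 = {t2, t3}
  B10 = {t5, t6}
  B11 = {t4}
s0 ∈ B0, t0 ∈ B7 → different blocks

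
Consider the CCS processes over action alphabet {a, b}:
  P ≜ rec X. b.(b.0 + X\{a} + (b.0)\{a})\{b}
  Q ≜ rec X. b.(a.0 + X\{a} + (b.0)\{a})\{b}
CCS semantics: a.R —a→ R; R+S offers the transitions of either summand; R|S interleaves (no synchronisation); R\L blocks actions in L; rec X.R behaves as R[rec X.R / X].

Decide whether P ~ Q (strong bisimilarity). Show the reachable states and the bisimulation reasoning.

NO

P's transition system — 2 states:
  p0 = rec X. b.(b.0 + X\{a} + (b.0)\{a})\{b} ⊢ --b--▸ p1
  p1 = (b.0 + (rec X. b.(b.0 + X\{a} + (b.0)\{a})\{b})\{a} + (b.0)\{a})\{b} ⊢ ·
Q's transition system — 3 states:
  q0 = rec X. b.(a.0 + X\{a} + (b.0)\{a})\{b} ⊢ --b--▸ q1
  q1 = (a.0 + (rec X. b.(a.0 + X\{a} + (b.0)\{a})\{b})\{a} + (b.0)\{a})\{b} ⊢ --a--▸ q2
  q2 = 0\{b} ⊢ ·
Partition-refinement fixed point:
  B0 = {p0}
  B1 = {p1, q2}
  B2 = {q0}
  B3 = {q1}
p0 ∈ B0, q0 ∈ B2 → different blocks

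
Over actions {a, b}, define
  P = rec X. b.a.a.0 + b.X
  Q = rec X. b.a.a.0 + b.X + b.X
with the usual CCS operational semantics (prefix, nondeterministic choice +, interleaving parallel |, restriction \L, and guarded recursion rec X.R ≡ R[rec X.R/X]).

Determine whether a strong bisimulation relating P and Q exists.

Reachable graph of P (4 states):
  s0 = rec X. b.a.a.0 + b.X has moves ··b··> s0, ··b··> s1
  s1 = a.a.0 has moves ··a··> s2
  s2 = a.0 has moves ··a··> s3
  s3 = 0 has moves deadlocked
Reachable graph of Q (4 states):
  t0 = rec X. b.a.a.0 + b.X + b.X has moves ··b··> t0, ··b··> t1
  t1 = a.a.0 has moves ··a··> t2
  t2 = a.0 has moves ··a··> t3
  t3 = 0 has moves deadlocked
Coarsest stable partition (strong bisimilarity classes):
  B0 = {s0, t0}
  B1 = {s1, t1}
  B2 = {s2, t2}
  B3 = {s3, t3}
s0 ∈ B0, t0 ∈ B0 → same block

YES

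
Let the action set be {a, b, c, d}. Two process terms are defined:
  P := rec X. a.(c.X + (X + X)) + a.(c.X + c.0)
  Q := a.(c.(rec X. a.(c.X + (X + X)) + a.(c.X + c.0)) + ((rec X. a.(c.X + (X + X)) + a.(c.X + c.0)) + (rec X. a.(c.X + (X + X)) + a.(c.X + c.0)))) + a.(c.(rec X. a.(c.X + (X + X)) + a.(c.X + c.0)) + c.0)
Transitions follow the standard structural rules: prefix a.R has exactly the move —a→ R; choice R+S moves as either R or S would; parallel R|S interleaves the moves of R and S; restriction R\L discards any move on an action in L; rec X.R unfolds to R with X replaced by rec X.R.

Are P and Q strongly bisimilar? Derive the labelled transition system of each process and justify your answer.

P ~ Q

LTS(P): 4 reachable states
  m0 = rec X. a.(c.X + (X + X)) + a.(c.X + c.0) | -a-> m1, -a-> m2
  m1 = c.(rec X. a.(c.X + (X + X)) + a.(c.X + c.0)) + ((rec X. a.(c.X + (X + X)) + a.(c.X + c.0)) + (rec X. a.(c.X + (X + X)) + a.(c.X + c.0))) | -a-> m1, -a-> m2, -c-> m0
  m2 = c.(rec X. a.(c.X + (X + X)) + a.(c.X + c.0)) + c.0 | -c-> m0, -c-> m3
  m3 = 0 | (no moves)
LTS(Q): 5 reachable states
  n0 = a.(c.(rec X. a.(c.X + (X + X)) + a.(c.X + c.0)) + ((rec X. a.(c.X + (X + X)) + a.(c.X + c.0)) + (rec X. a.(c.X + (X + X)) + a.(c.X + c.0)))) + a.(c.(rec X. a.(c.X + (X + X)) + a.(c.X + c.0)) + c.0) | -a-> n1, -a-> n2
  n1 = c.(rec X. a.(c.X + (X + X)) + a.(c.X + c.0)) + ((rec X. a.(c.X + (X + X)) + a.(c.X + c.0)) + (rec X. a.(c.X + (X + X)) + a.(c.X + c.0))) | -a-> n1, -a-> n2, -c-> n3
  n2 = c.(rec X. a.(c.X + (X + X)) + a.(c.X + c.0)) + c.0 | -c-> n3, -c-> n4
  n3 = rec X. a.(c.X + (X + X)) + a.(c.X + c.0) | -a-> n1, -a-> n2
  n4 = 0 | (no moves)
Coarsest stable partition (strong bisimilarity classes):
  B0 = {m0, n0, n3}
  B1 = {m2, n2}
  B2 = {m3, n4}
  B3 = {m1, n1}
m0 ∈ B0, n0 ∈ B0 → same block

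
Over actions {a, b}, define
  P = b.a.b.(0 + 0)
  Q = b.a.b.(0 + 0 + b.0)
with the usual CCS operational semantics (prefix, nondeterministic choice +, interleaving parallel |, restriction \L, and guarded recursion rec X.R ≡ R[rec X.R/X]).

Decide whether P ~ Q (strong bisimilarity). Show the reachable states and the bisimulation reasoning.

LTS(P): 4 reachable states
  p0 = b.a.b.(0 + 0) :: =b=> p1
  p1 = a.b.(0 + 0) :: =a=> p2
  p2 = b.(0 + 0) :: =b=> p3
  p3 = 0 + 0 :: deadlocked
LTS(Q): 5 reachable states
  q0 = b.a.b.(0 + 0 + b.0) :: =b=> q1
  q1 = a.b.(0 + 0 + b.0) :: =a=> q2
  q2 = b.(0 + 0 + b.0) :: =b=> q3
  q3 = 0 + 0 + b.0 :: =b=> q4
  q4 = 0 :: deadlocked
Coarsest stable partition (strong bisimilarity classes):
  B0 = {p0}
  B1 = {p1}
  B2 = {p2, q3}
  B3 = {p3, q4}
  B4 = {q0}
  B5 = {q1}
  B6 = {q2}
p0 ∈ B0, q0 ∈ B4 → different blocks

P ≁ Q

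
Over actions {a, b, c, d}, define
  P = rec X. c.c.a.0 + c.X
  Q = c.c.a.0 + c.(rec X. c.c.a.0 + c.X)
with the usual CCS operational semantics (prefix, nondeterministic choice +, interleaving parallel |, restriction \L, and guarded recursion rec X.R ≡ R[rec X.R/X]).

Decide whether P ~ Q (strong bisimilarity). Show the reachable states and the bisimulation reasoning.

P ~ Q

LTS(P): 4 reachable states
  p0 = rec X. c.c.a.0 + c.X :: —c→ p0, —c→ p1
  p1 = c.a.0 :: —c→ p2
  p2 = a.0 :: —a→ p3
  p3 = 0 :: stopped
LTS(Q): 5 reachable states
  q0 = c.c.a.0 + c.(rec X. c.c.a.0 + c.X) :: —c→ q1, —c→ q2
  q1 = c.a.0 :: —c→ q3
  q2 = rec X. c.c.a.0 + c.X :: —c→ q1, —c→ q2
  q3 = a.0 :: —a→ q4
  q4 = 0 :: stopped
Partition-refinement fixed point:
  B0 = {p0, q0, q2}
  B1 = {p1, q1}
  B2 = {p2, q3}
  B3 = {p3, q4}
p0 ∈ B0, q0 ∈ B0 → same block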